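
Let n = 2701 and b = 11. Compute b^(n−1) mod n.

2554

11^1 ≡ 11 (mod 2701)
11^2 ≡ 11^2 = 121 ≡ 121 (mod 2701)
11^4 ≡ 121^2 = 14641 ≡ 1136 (mod 2701)
11^8 ≡ 1136^2 = 1290496 ≡ 2119 (mod 2701)
11^16 ≡ 2119^2 = 4490161 ≡ 1099 (mod 2701)
11^32 ≡ 1099^2 = 1207801 ≡ 454 (mod 2701)
11^64 ≡ 454^2 = 206116 ≡ 840 (mod 2701)
11^128 ≡ 840^2 = 705600 ≡ 639 (mod 2701)
11^256 ≡ 639^2 = 408321 ≡ 470 (mod 2701)
11^512 ≡ 470^2 = 220900 ≡ 2119 (mod 2701)
11^1024 ≡ 2119^2 = 4490161 ≡ 1099 (mod 2701)
11^2048 ≡ 1099^2 = 1207801 ≡ 454 (mod 2701)
2700 = 2048 + 512 + 128 + 8 + 4 in binary powers of 2.
So 11^2700 ≡ 454 · 2119 · 639 · 2119 · 1136 ≡ 2554 (mod 2701).
Since 2554 ≠ 1, base 11 is a Fermat witness: 2701 is composite.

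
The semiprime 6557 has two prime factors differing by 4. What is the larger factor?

83

Since p = q + 4, we have 6557 = q(q + 4), so q² + 4q − 6557 = 0.
Discriminant: 4² + 4·6557 = 16 + 26228 = 26244; √26244 = 162.
q = (−4 + 162)/2 = 79, and p = q + 4 = 83.
Check: 79 · 83 = 6557.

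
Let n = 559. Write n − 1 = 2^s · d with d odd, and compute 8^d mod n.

559 − 1 = 558 = 2^1 · 279, so d = 279.
8^1 ≡ 8 (mod 559)
8^2 ≡ 8^2 = 64 ≡ 64 (mod 559)
8^4 ≡ 64^2 = 4096 ≡ 183 (mod 559)
8^8 ≡ 183^2 = 33489 ≡ 508 (mod 559)
8^16 ≡ 508^2 = 258064 ≡ 365 (mod 559)
8^32 ≡ 365^2 = 133225 ≡ 183 (mod 559)
8^64 ≡ 183^2 = 33489 ≡ 508 (mod 559)
8^128 ≡ 508^2 = 258064 ≡ 365 (mod 559)
8^256 ≡ 365^2 = 133225 ≡ 183 (mod 559)
279 = 256 + 16 + 4 + 2 + 1 in binary powers of 2.
So 8^279 ≡ 183 · 365 · 183 · 64 · 8 ≡ 70 (mod 559).
Squaring chain: 70; never reaches −1, so base 8 is a Miller–Rabin witness that 559 is composite.

70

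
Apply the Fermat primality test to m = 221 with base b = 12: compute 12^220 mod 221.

157

12^1 ≡ 12 (mod 221)
12^2 ≡ 12^2 = 144 ≡ 144 (mod 221)
12^4 ≡ 144^2 = 20736 ≡ 183 (mod 221)
12^8 ≡ 183^2 = 33489 ≡ 118 (mod 221)
12^16 ≡ 118^2 = 13924 ≡ 1 (mod 221)
12^32 ≡ 1^2 = 1 ≡ 1 (mod 221)
12^64 ≡ 1^2 = 1 ≡ 1 (mod 221)
12^128 ≡ 1^2 = 1 ≡ 1 (mod 221)
220 = 128 + 64 + 16 + 8 + 4 in binary powers of 2.
So 12^220 ≡ 1 · 1 · 1 · 118 · 183 ≡ 157 (mod 221).
Since 157 ≠ 1, base 12 is a Fermat witness: 221 is composite.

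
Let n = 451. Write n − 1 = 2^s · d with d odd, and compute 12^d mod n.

451 − 1 = 450 = 2^1 · 225, so d = 225.
12^1 ≡ 12 (mod 451)
12^2 ≡ 12^2 = 144 ≡ 144 (mod 451)
12^4 ≡ 144^2 = 20736 ≡ 441 (mod 451)
12^8 ≡ 441^2 = 194481 ≡ 100 (mod 451)
12^16 ≡ 100^2 = 10000 ≡ 78 (mod 451)
12^32 ≡ 78^2 = 6084 ≡ 221 (mod 451)
12^64 ≡ 221^2 = 48841 ≡ 133 (mod 451)
12^128 ≡ 133^2 = 17689 ≡ 100 (mod 451)
225 = 128 + 64 + 32 + 1 in binary powers of 2.
So 12^225 ≡ 100 · 133 · 221 · 12 ≡ 243 (mod 451).
Squaring chain: 243; never reaches −1, so base 12 is a Miller–Rabin witness that 451 is composite.

243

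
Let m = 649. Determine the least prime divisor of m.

649 is odd.
Digit sum 19, not divisible by 3.
Ends in 9: not divisible by 5.
7: 649 = 7·92 + 5
11: 649 = 11·59

11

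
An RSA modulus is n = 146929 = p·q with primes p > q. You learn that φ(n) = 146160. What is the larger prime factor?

421

φ(n) = (p−1)(q−1) = n − (p+q) + 1, so p + q = 146929 − 146160 + 1 = 770.
p and q are the roots of t² − 770t + 146929 = 0.
Discriminant: 770² − 4·146929 = 592900 − 587716 = 5184; √5184 = 72.
q = (770 − 72)/2 = 349, p = (770 + 72)/2 = 421.
Check: 349 · 421 = 146929.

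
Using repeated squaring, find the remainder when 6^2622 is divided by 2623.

2237

6^1 ≡ 6 (mod 2623)
6^2 ≡ 6^2 = 36 ≡ 36 (mod 2623)
6^4 ≡ 36^2 = 1296 ≡ 1296 (mod 2623)
6^8 ≡ 1296^2 = 1679616 ≡ 896 (mod 2623)
6^16 ≡ 896^2 = 802816 ≡ 178 (mod 2623)
6^32 ≡ 178^2 = 31684 ≡ 208 (mod 2623)
6^64 ≡ 208^2 = 43264 ≡ 1296 (mod 2623)
6^128 ≡ 1296^2 = 1679616 ≡ 896 (mod 2623)
6^256 ≡ 896^2 = 802816 ≡ 178 (mod 2623)
6^512 ≡ 178^2 = 31684 ≡ 208 (mod 2623)
6^1024 ≡ 208^2 = 43264 ≡ 1296 (mod 2623)
6^2048 ≡ 1296^2 = 1679616 ≡ 896 (mod 2623)
2622 = 2048 + 512 + 32 + 16 + 8 + 4 + 2 in binary powers of 2.
So 6^2622 ≡ 896 · 208 · 208 · 178 · 896 · 1296 · 36 ≡ 2237 (mod 2623).
Since 2237 ≠ 1, base 6 is a Fermat witness: 2623 is composite.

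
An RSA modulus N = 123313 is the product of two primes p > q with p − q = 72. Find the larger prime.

Since p = q + 72, we have 123313 = q(q + 72), so q² + 72q − 123313 = 0.
Discriminant: 72² + 4·123313 = 5184 + 493252 = 498436; √498436 = 706.
q = (−72 + 706)/2 = 317, and p = q + 72 = 389.
Check: 317 · 389 = 123313.

389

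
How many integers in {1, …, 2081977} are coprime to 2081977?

2031744

Factor: 2081977 = 89 · 149 · 157.
φ(2081977) = (89−1) · (149−1) · (157−1) = 88 · 148 · 156 = 2031744.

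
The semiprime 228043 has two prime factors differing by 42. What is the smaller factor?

Since p = q + 42, we have 228043 = q(q + 42), so q² + 42q − 228043 = 0.
Discriminant: 42² + 4·228043 = 1764 + 912172 = 913936; √913936 = 956.
q = (−42 + 956)/2 = 457, and p = q + 42 = 499.
Check: 457 · 499 = 228043.

457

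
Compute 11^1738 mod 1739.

11^1 ≡ 11 (mod 1739)
11^2 ≡ 11^2 = 121 ≡ 121 (mod 1739)
11^4 ≡ 121^2 = 14641 ≡ 729 (mod 1739)
11^8 ≡ 729^2 = 531441 ≡ 1046 (mod 1739)
11^16 ≡ 1046^2 = 1094116 ≡ 285 (mod 1739)
11^32 ≡ 285^2 = 81225 ≡ 1231 (mod 1739)
11^64 ≡ 1231^2 = 1515361 ≡ 692 (mod 1739)
11^128 ≡ 692^2 = 478864 ≡ 639 (mod 1739)
11^256 ≡ 639^2 = 408321 ≡ 1395 (mod 1739)
11^512 ≡ 1395^2 = 1946025 ≡ 84 (mod 1739)
11^1024 ≡ 84^2 = 7056 ≡ 100 (mod 1739)
1738 = 1024 + 512 + 128 + 64 + 8 + 2 in binary powers of 2.
So 11^1738 ≡ 100 · 84 · 639 · 692 · 1046 · 121 ≡ 1062 (mod 1739).
Since 1062 ≠ 1, base 11 is a Fermat witness: 1739 is composite.

1062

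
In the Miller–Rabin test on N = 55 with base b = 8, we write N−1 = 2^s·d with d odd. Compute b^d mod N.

55 − 1 = 54 = 2^1 · 27, so d = 27.
8^1 ≡ 8 (mod 55)
8^2 ≡ 8^2 = 64 ≡ 9 (mod 55)
8^4 ≡ 9^2 = 81 ≡ 26 (mod 55)
8^8 ≡ 26^2 = 676 ≡ 16 (mod 55)
8^16 ≡ 16^2 = 256 ≡ 36 (mod 55)
27 = 16 + 8 + 2 + 1 in binary powers of 2.
So 8^27 ≡ 36 · 16 · 9 · 8 ≡ 2 (mod 55).
Squaring chain: 2; never reaches −1, so base 8 is a Miller–Rabin witness that 55 is composite.

2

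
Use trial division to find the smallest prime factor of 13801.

13801 is odd.
Digit sum 13, not divisible by 3.
Ends in 1: not divisible by 5.
7: 13801 = 7·1971 + 4
11: 13801 = 11·1254 + 7
13: 13801 = 13·1061 + 8
17: 13801 = 17·811 + 14
19: 13801 = 19·726 + 7
23: 13801 = 23·600 + 1
29: 13801 = 29·475 + 26
31: 13801 = 31·445 + 6
37: 13801 = 37·373

37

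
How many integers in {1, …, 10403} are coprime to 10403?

10200

Factor: 10403 = 101 · 103.
φ(10403) = (101−1) · (103−1) = 100 · 102 = 10200.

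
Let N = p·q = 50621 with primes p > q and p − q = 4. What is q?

Since p = q + 4, we have 50621 = q(q + 4), so q² + 4q − 50621 = 0.
Discriminant: 4² + 4·50621 = 16 + 202484 = 202500; √202500 = 450.
q = (−4 + 450)/2 = 223, and p = q + 4 = 227.
Check: 223 · 227 = 50621.

223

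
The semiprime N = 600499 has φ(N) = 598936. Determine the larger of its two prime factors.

887

φ(n) = (p−1)(q−1) = n − (p+q) + 1, so p + q = 600499 − 598936 + 1 = 1564.
p and q are the roots of t² − 1564t + 600499 = 0.
Discriminant: 1564² − 4·600499 = 2446096 − 2401996 = 44100; √44100 = 210.
q = (1564 − 210)/2 = 677, p = (1564 + 210)/2 = 887.
Check: 677 · 887 = 600499.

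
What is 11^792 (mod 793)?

11^1 ≡ 11 (mod 793)
11^2 ≡ 11^2 = 121 ≡ 121 (mod 793)
11^4 ≡ 121^2 = 14641 ≡ 367 (mod 793)
11^8 ≡ 367^2 = 134689 ≡ 672 (mod 793)
11^16 ≡ 672^2 = 451584 ≡ 367 (mod 793)
11^32 ≡ 367^2 = 134689 ≡ 672 (mod 793)
11^64 ≡ 672^2 = 451584 ≡ 367 (mod 793)
11^128 ≡ 367^2 = 134689 ≡ 672 (mod 793)
11^256 ≡ 672^2 = 451584 ≡ 367 (mod 793)
11^512 ≡ 367^2 = 134689 ≡ 672 (mod 793)
792 = 512 + 256 + 16 + 8 in binary powers of 2.
So 11^792 ≡ 672 · 367 · 367 · 672 ≡ 1 (mod 793).
Since the result is 1, base 11 gives no evidence that 793 is composite.

1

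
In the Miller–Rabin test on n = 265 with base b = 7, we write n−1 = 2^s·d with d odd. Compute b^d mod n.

82

265 − 1 = 264 = 2^3 · 33, so d = 33.
7^1 ≡ 7 (mod 265)
7^2 ≡ 7^2 = 49 ≡ 49 (mod 265)
7^4 ≡ 49^2 = 2401 ≡ 16 (mod 265)
7^8 ≡ 16^2 = 256 ≡ 256 (mod 265)
7^16 ≡ 256^2 = 65536 ≡ 81 (mod 265)
7^32 ≡ 81^2 = 6561 ≡ 201 (mod 265)
33 = 32 + 1 in binary powers of 2.
So 7^33 ≡ 201 · 7 ≡ 82 (mod 265).
Squaring chain: 82 → 99 → 261; never reaches −1, so base 7 is a Miller–Rabin witness that 265 is composite.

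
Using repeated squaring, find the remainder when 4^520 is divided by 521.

4^1 ≡ 4 (mod 521)
4^2 ≡ 4^2 = 16 ≡ 16 (mod 521)
4^4 ≡ 16^2 = 256 ≡ 256 (mod 521)
4^8 ≡ 256^2 = 65536 ≡ 411 (mod 521)
4^16 ≡ 411^2 = 168921 ≡ 117 (mod 521)
4^32 ≡ 117^2 = 13689 ≡ 143 (mod 521)
4^64 ≡ 143^2 = 20449 ≡ 130 (mod 521)
4^128 ≡ 130^2 = 16900 ≡ 228 (mod 521)
4^256 ≡ 228^2 = 51984 ≡ 405 (mod 521)
4^512 ≡ 405^2 = 164025 ≡ 431 (mod 521)
520 = 512 + 8 in binary powers of 2.
So 4^520 ≡ 431 · 411 ≡ 1 (mod 521).
Since the result is 1, base 4 gives no evidence that 521 is composite.

1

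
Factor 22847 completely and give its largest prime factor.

22847 = 11 · 2077
2077 = 31 · 67
67 is prime.
So 22847 = 11 · 31 · 67; the largest prime factor is 67.

67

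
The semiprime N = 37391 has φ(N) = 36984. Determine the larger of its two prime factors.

φ(n) = (p−1)(q−1) = n − (p+q) + 1, so p + q = 37391 − 36984 + 1 = 408.
p and q are the roots of t² − 408t + 37391 = 0.
Discriminant: 408² − 4·37391 = 166464 − 149564 = 16900; √16900 = 130.
q = (408 − 130)/2 = 139, p = (408 + 130)/2 = 269.
Check: 139 · 269 = 37391.

269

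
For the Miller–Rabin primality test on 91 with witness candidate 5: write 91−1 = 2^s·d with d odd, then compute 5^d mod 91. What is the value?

83

91 − 1 = 90 = 2^1 · 45, so d = 45.
5^1 ≡ 5 (mod 91)
5^2 ≡ 5^2 = 25 ≡ 25 (mod 91)
5^4 ≡ 25^2 = 625 ≡ 79 (mod 91)
5^8 ≡ 79^2 = 6241 ≡ 53 (mod 91)
5^16 ≡ 53^2 = 2809 ≡ 79 (mod 91)
5^32 ≡ 79^2 = 6241 ≡ 53 (mod 91)
45 = 32 + 8 + 4 + 1 in binary powers of 2.
So 5^45 ≡ 53 · 53 · 79 · 5 ≡ 83 (mod 91).
Squaring chain: 83; never reaches −1, so base 5 is a Miller–Rabin witness that 91 is composite.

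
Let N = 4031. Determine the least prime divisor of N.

29

4031 is odd.
Digit sum 8, not divisible by 3.
Ends in 1: not divisible by 5.
7: 4031 = 7·575 + 6
11: 4031 = 11·366 + 5
13: 4031 = 13·310 + 1
17: 4031 = 17·237 + 2
19: 4031 = 19·212 + 3
23: 4031 = 23·175 + 6
29: 4031 = 29·139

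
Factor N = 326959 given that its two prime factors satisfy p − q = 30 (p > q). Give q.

Since p = q + 30, we have 326959 = q(q + 30), so q² + 30q − 326959 = 0.
Discriminant: 30² + 4·326959 = 900 + 1307836 = 1308736; √1308736 = 1144.
q = (−30 + 1144)/2 = 557, and p = q + 30 = 587.
Check: 557 · 587 = 326959.

557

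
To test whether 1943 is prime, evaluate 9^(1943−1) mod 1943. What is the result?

1069

9^1 ≡ 9 (mod 1943)
9^2 ≡ 9^2 = 81 ≡ 81 (mod 1943)
9^4 ≡ 81^2 = 6561 ≡ 732 (mod 1943)
9^8 ≡ 732^2 = 535824 ≡ 1499 (mod 1943)
9^16 ≡ 1499^2 = 2247001 ≡ 893 (mod 1943)
9^32 ≡ 893^2 = 797449 ≡ 819 (mod 1943)
9^64 ≡ 819^2 = 670761 ≡ 426 (mod 1943)
9^128 ≡ 426^2 = 181476 ≡ 777 (mod 1943)
9^256 ≡ 777^2 = 603729 ≡ 1399 (mod 1943)
9^512 ≡ 1399^2 = 1957201 ≡ 600 (mod 1943)
9^1024 ≡ 600^2 = 360000 ≡ 545 (mod 1943)
1942 = 1024 + 512 + 256 + 128 + 16 + 4 + 2 in binary powers of 2.
So 9^1942 ≡ 545 · 600 · 1399 · 777 · 893 · 732 · 81 ≡ 1069 (mod 1943).
Since 1069 ≠ 1, base 9 is a Fermat witness: 1943 is composite.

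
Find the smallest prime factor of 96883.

96883 is odd.
Digit sum 34, not divisible by 3.
Ends in 3: not divisible by 5.
7: 96883 = 7·13840 + 3
11: 96883 = 11·8807 + 6
13: 96883 = 13·7452 + 7
17: 96883 = 17·5699

17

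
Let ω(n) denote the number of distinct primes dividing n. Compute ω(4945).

3

4945 = 5 · 989
989 = 23 · 43
4945 = 5 · 23 · 43, which has 3 distinct prime factors.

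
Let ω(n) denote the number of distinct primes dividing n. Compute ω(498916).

498916 = 2^2 · 124729
124729 = 11 · 11339
11339 = 17 · 667
667 = 23 · 29
498916 = 2^2 · 11 · 17 · 23 · 29, which has 5 distinct prime factors.

5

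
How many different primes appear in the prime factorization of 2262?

2262 = 2 · 1131
1131 = 3 · 377
377 = 13 · 29
2262 = 2 · 3 · 13 · 29, which has 4 distinct prime factors.

4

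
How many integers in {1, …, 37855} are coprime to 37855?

29568

Factor: 37855 = 5 · 67 · 113.
φ(37855) = (5−1) · (67−1) · (113−1) = 4 · 66 · 112 = 29568.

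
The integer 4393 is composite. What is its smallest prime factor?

4393 is odd.
Digit sum 19, not divisible by 3.
Ends in 3: not divisible by 5.
7: 4393 = 7·627 + 4
11: 4393 = 11·399 + 4
13: 4393 = 13·337 + 12
17: 4393 = 17·258 + 7
19: 4393 = 19·231 + 4
23: 4393 = 23·191

23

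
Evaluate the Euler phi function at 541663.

516000

Factor: 541663 = 31 · 101 · 173.
φ(541663) = (31−1) · (101−1) · (173−1) = 30 · 100 · 172 = 516000.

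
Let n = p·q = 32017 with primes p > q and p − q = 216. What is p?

317

Since p = q + 216, we have 32017 = q(q + 216), so q² + 216q − 32017 = 0.
Discriminant: 216² + 4·32017 = 46656 + 128068 = 174724; √174724 = 418.
q = (−216 + 418)/2 = 101, and p = q + 216 = 317.
Check: 101 · 317 = 32017.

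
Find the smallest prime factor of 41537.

41537 is odd.
Digit sum 20, not divisible by 3.
Ends in 7: not divisible by 5.
7: 41537 = 7·5933 + 6
11: 41537 = 11·3776 + 1
13: 41537 = 13·3195 + 2
17: 41537 = 17·2443 + 6
19: 41537 = 19·2186 + 3
23: 41537 = 23·1805 + 22
29: 41537 = 29·1432 + 9
31: 41537 = 31·1339 + 28
37: 41537 = 37·1122 + 23
41: 41537 = 41·1013 + 4
43: 41537 = 43·965 + 42
47: 41537 = 47·883 + 36
53: 41537 = 53·783 + 38
59: 41537 = 59·704 + 1
61: 41537 = 61·680 + 57
67: 41537 = 67·619 + 64
71: 41537 = 71·585 + 2
73: 41537 = 73·569

73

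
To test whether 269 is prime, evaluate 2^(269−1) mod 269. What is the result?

1

2^1 ≡ 2 (mod 269)
2^2 ≡ 2^2 = 4 ≡ 4 (mod 269)
2^4 ≡ 4^2 = 16 ≡ 16 (mod 269)
2^8 ≡ 16^2 = 256 ≡ 256 (mod 269)
2^16 ≡ 256^2 = 65536 ≡ 169 (mod 269)
2^32 ≡ 169^2 = 28561 ≡ 47 (mod 269)
2^64 ≡ 47^2 = 2209 ≡ 57 (mod 269)
2^128 ≡ 57^2 = 3249 ≡ 21 (mod 269)
2^256 ≡ 21^2 = 441 ≡ 172 (mod 269)
268 = 256 + 8 + 4 in binary powers of 2.
So 2^268 ≡ 172 · 256 · 16 ≡ 1 (mod 269).
Since the result is 1, base 2 gives no evidence that 269 is composite.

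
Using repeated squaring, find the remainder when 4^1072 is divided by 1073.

1069

4^1 ≡ 4 (mod 1073)
4^2 ≡ 4^2 = 16 ≡ 16 (mod 1073)
4^4 ≡ 16^2 = 256 ≡ 256 (mod 1073)
4^8 ≡ 256^2 = 65536 ≡ 83 (mod 1073)
4^16 ≡ 83^2 = 6889 ≡ 451 (mod 1073)
4^32 ≡ 451^2 = 203401 ≡ 604 (mod 1073)
4^64 ≡ 604^2 = 364816 ≡ 1069 (mod 1073)
4^128 ≡ 1069^2 = 1142761 ≡ 16 (mod 1073)
4^256 ≡ 16^2 = 256 ≡ 256 (mod 1073)
4^512 ≡ 256^2 = 65536 ≡ 83 (mod 1073)
4^1024 ≡ 83^2 = 6889 ≡ 451 (mod 1073)
1072 = 1024 + 32 + 16 in binary powers of 2.
So 4^1072 ≡ 451 · 604 · 451 ≡ 1069 (mod 1073).
Since 1069 ≠ 1, base 4 is a Fermat witness: 1073 is composite.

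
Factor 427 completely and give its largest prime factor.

61

427 = 7 · 61
61 is prime.
So 427 = 7 · 61; the largest prime factor is 61.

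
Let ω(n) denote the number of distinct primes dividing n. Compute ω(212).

2

212 = 2^2 · 53
212 = 2^2 · 53, which has 2 distinct prime factors.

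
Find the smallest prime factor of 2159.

2159 is odd.
Digit sum 17, not divisible by 3.
Ends in 9: not divisible by 5.
7: 2159 = 7·308 + 3
11: 2159 = 11·196 + 3
13: 2159 = 13·166 + 1
17: 2159 = 17·127

17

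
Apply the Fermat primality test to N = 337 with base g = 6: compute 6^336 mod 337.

6^1 ≡ 6 (mod 337)
6^2 ≡ 6^2 = 36 ≡ 36 (mod 337)
6^4 ≡ 36^2 = 1296 ≡ 285 (mod 337)
6^8 ≡ 285^2 = 81225 ≡ 8 (mod 337)
6^16 ≡ 8^2 = 64 ≡ 64 (mod 337)
6^32 ≡ 64^2 = 4096 ≡ 52 (mod 337)
6^64 ≡ 52^2 = 2704 ≡ 8 (mod 337)
6^128 ≡ 8^2 = 64 ≡ 64 (mod 337)
6^256 ≡ 64^2 = 4096 ≡ 52 (mod 337)
336 = 256 + 64 + 16 in binary powers of 2.
So 6^336 ≡ 52 · 8 · 64 ≡ 1 (mod 337).
Since the result is 1, base 6 gives no evidence that 337 is composite.

1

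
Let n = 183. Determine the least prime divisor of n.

3

183 is odd.
Digit sum 12, divisible by 3.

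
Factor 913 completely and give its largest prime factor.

83

913 = 11 · 83
83 is prime.
So 913 = 11 · 83; the largest prime factor is 83.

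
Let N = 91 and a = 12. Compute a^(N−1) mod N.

1

12^1 ≡ 12 (mod 91)
12^2 ≡ 12^2 = 144 ≡ 53 (mod 91)
12^4 ≡ 53^2 = 2809 ≡ 79 (mod 91)
12^8 ≡ 79^2 = 6241 ≡ 53 (mod 91)
12^16 ≡ 53^2 = 2809 ≡ 79 (mod 91)
12^32 ≡ 79^2 = 6241 ≡ 53 (mod 91)
12^64 ≡ 53^2 = 2809 ≡ 79 (mod 91)
90 = 64 + 16 + 8 + 2 in binary powers of 2.
So 12^90 ≡ 79 · 79 · 53 · 53 ≡ 1 (mod 91).
Since the result is 1, base 12 gives no evidence that 91 is composite.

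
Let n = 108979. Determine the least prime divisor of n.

108979 is odd.
Digit sum 34, not divisible by 3.
Ends in 9: not divisible by 5.
7: 108979 = 7·15568 + 3
11: 108979 = 11·9907 + 2
13: 108979 = 13·8383

13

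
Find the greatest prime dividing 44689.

44689 = 23 · 1943
1943 = 29 · 67
67 is prime.
So 44689 = 23 · 29 · 67; the largest prime factor is 67.

67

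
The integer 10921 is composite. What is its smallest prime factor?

67

10921 is odd.
Digit sum 13, not divisible by 3.
Ends in 1: not divisible by 5.
7: 10921 = 7·1560 + 1
11: 10921 = 11·992 + 9
13: 10921 = 13·840 + 1
17: 10921 = 17·642 + 7
19: 10921 = 19·574 + 15
23: 10921 = 23·474 + 19
29: 10921 = 29·376 + 17
31: 10921 = 31·352 + 9
37: 10921 = 37·295 + 6
41: 10921 = 41·266 + 15
43: 10921 = 43·253 + 42
47: 10921 = 47·232 + 17
53: 10921 = 53·206 + 3
59: 10921 = 59·185 + 6
61: 10921 = 61·179 + 2
67: 10921 = 67·163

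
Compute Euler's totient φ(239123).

Factor: 239123 = 43 · 67 · 83.
φ(239123) = (43−1) · (67−1) · (83−1) = 42 · 66 · 82 = 227304.

227304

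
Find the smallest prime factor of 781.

11

781 is odd.
Digit sum 16, not divisible by 3.
Ends in 1: not divisible by 5.
7: 781 = 7·111 + 4
11: 781 = 11·71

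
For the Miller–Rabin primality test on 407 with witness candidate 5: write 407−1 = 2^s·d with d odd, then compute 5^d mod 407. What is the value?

279

407 − 1 = 406 = 2^1 · 203, so d = 203.
5^1 ≡ 5 (mod 407)
5^2 ≡ 5^2 = 25 ≡ 25 (mod 407)
5^4 ≡ 25^2 = 625 ≡ 218 (mod 407)
5^8 ≡ 218^2 = 47524 ≡ 312 (mod 407)
5^16 ≡ 312^2 = 97344 ≡ 71 (mod 407)
5^32 ≡ 71^2 = 5041 ≡ 157 (mod 407)
5^64 ≡ 157^2 = 24649 ≡ 229 (mod 407)
5^128 ≡ 229^2 = 52441 ≡ 345 (mod 407)
203 = 128 + 64 + 8 + 2 + 1 in binary powers of 2.
So 5^203 ≡ 345 · 229 · 312 · 25 · 5 ≡ 279 (mod 407).
Squaring chain: 279; never reaches −1, so base 5 is a Miller–Rabin witness that 407 is composite.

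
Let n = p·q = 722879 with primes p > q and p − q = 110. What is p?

Since p = q + 110, we have 722879 = q(q + 110), so q² + 110q − 722879 = 0.
Discriminant: 110² + 4·722879 = 12100 + 2891516 = 2903616; √2903616 = 1704.
q = (−110 + 1704)/2 = 797, and p = q + 110 = 907.
Check: 797 · 907 = 722879.

907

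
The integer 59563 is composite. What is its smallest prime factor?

59563 is odd.
Digit sum 28, not divisible by 3.
Ends in 3: not divisible by 5.
7: 59563 = 7·8509

7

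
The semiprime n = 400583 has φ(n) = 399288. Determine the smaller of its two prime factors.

φ(n) = (p−1)(q−1) = n − (p+q) + 1, so p + q = 400583 − 399288 + 1 = 1296.
p and q are the roots of t² − 1296t + 400583 = 0.
Discriminant: 1296² − 4·400583 = 1679616 − 1602332 = 77284; √77284 = 278.
q = (1296 − 278)/2 = 509, p = (1296 + 278)/2 = 787.
Check: 509 · 787 = 400583.

509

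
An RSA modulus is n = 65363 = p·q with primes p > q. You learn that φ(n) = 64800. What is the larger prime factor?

401

φ(n) = (p−1)(q−1) = n − (p+q) + 1, so p + q = 65363 − 64800 + 1 = 564.
p and q are the roots of t² − 564t + 65363 = 0.
Discriminant: 564² − 4·65363 = 318096 − 261452 = 56644; √56644 = 238.
q = (564 − 238)/2 = 163, p = (564 + 238)/2 = 401.
Check: 163 · 401 = 65363.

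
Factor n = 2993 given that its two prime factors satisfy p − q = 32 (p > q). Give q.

41

Since p = q + 32, we have 2993 = q(q + 32), so q² + 32q − 2993 = 0.
Discriminant: 32² + 4·2993 = 1024 + 11972 = 12996; √12996 = 114.
q = (−32 + 114)/2 = 41, and p = q + 32 = 73.
Check: 41 · 73 = 2993.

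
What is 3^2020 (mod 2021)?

253

3^1 ≡ 3 (mod 2021)
3^2 ≡ 3^2 = 9 ≡ 9 (mod 2021)
3^4 ≡ 9^2 = 81 ≡ 81 (mod 2021)
3^8 ≡ 81^2 = 6561 ≡ 498 (mod 2021)
3^16 ≡ 498^2 = 248004 ≡ 1442 (mod 2021)
3^32 ≡ 1442^2 = 2079364 ≡ 1776 (mod 2021)
3^64 ≡ 1776^2 = 3154176 ≡ 1416 (mod 2021)
3^128 ≡ 1416^2 = 2005056 ≡ 224 (mod 2021)
3^256 ≡ 224^2 = 50176 ≡ 1672 (mod 2021)
3^512 ≡ 1672^2 = 2795584 ≡ 541 (mod 2021)
3^1024 ≡ 541^2 = 292681 ≡ 1657 (mod 2021)
2020 = 1024 + 512 + 256 + 128 + 64 + 32 + 4 in binary powers of 2.
So 3^2020 ≡ 1657 · 541 · 1672 · 224 · 1416 · 1776 · 81 ≡ 253 (mod 2021).
Since 253 ≠ 1, base 3 is a Fermat witness: 2021 is composite.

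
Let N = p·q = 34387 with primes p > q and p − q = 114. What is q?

137

Since p = q + 114, we have 34387 = q(q + 114), so q² + 114q − 34387 = 0.
Discriminant: 114² + 4·34387 = 12996 + 137548 = 150544; √150544 = 388.
q = (−114 + 388)/2 = 137, and p = q + 114 = 251.
Check: 137 · 251 = 34387.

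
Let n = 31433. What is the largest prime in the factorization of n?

31433 = 17 · 1849
1849 = 43 · 43
43 = 43 · 1
So 31433 = 17 · 43^2; the largest prime factor is 43.

43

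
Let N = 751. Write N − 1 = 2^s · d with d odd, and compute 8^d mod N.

751 − 1 = 750 = 2^1 · 375, so d = 375.
8^1 ≡ 8 (mod 751)
8^2 ≡ 8^2 = 64 ≡ 64 (mod 751)
8^4 ≡ 64^2 = 4096 ≡ 341 (mod 751)
8^8 ≡ 341^2 = 116281 ≡ 627 (mod 751)
8^16 ≡ 627^2 = 393129 ≡ 356 (mod 751)
8^32 ≡ 356^2 = 126736 ≡ 568 (mod 751)
8^64 ≡ 568^2 = 322624 ≡ 445 (mod 751)
8^128 ≡ 445^2 = 198025 ≡ 512 (mod 751)
8^256 ≡ 512^2 = 262144 ≡ 45 (mod 751)
375 = 256 + 64 + 32 + 16 + 4 + 2 + 1 in binary powers of 2.
So 8^375 ≡ 45 · 445 · 568 · 356 · 341 · 64 · 8 ≡ 1 (mod 751).
Since 8^d ≡ 1 (mod 751), base 8 does not prove 751 composite.

1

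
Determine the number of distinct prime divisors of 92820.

6

92820 = 2^2 · 23205
23205 = 3 · 7735
7735 = 5 · 1547
1547 = 7 · 221
221 = 13 · 17
92820 = 2^2 · 3 · 5 · 7 · 13 · 17, which has 6 distinct prime factors.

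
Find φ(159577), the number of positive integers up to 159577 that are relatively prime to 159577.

Factor: 159577 = 11 · 89 · 163.
φ(159577) = (11−1) · (89−1) · (163−1) = 10 · 88 · 162 = 142560.

142560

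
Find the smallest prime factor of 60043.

97

60043 is odd.
Digit sum 13, not divisible by 3.
Ends in 3: not divisible by 5.
7: 60043 = 7·8577 + 4
11: 60043 = 11·5458 + 5
13: 60043 = 13·4618 + 9
17: 60043 = 17·3531 + 16
19: 60043 = 19·3160 + 3
23: 60043 = 23·2610 + 13
29: 60043 = 29·2070 + 13
31: 60043 = 31·1936 + 27
37: 60043 = 37·1622 + 29
41: 60043 = 41·1464 + 19
43: 60043 = 43·1396 + 15
47: 60043 = 47·1277 + 24
53: 60043 = 53·1132 + 47
59: 60043 = 59·1017 + 40
61: 60043 = 61·984 + 19
67: 60043 = 67·896 + 11
71: 60043 = 71·845 + 48
73: 60043 = 73·822 + 37
79: 60043 = 79·760 + 3
83: 60043 = 83·723 + 34
89: 60043 = 89·674 + 57
97: 60043 = 97·619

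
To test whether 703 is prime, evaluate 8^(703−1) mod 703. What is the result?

628

8^1 ≡ 8 (mod 703)
8^2 ≡ 8^2 = 64 ≡ 64 (mod 703)
8^4 ≡ 64^2 = 4096 ≡ 581 (mod 703)
8^8 ≡ 581^2 = 337561 ≡ 121 (mod 703)
8^16 ≡ 121^2 = 14641 ≡ 581 (mod 703)
8^32 ≡ 581^2 = 337561 ≡ 121 (mod 703)
8^64 ≡ 121^2 = 14641 ≡ 581 (mod 703)
8^128 ≡ 581^2 = 337561 ≡ 121 (mod 703)
8^256 ≡ 121^2 = 14641 ≡ 581 (mod 703)
8^512 ≡ 581^2 = 337561 ≡ 121 (mod 703)
702 = 512 + 128 + 32 + 16 + 8 + 4 + 2 in binary powers of 2.
So 8^702 ≡ 121 · 121 · 121 · 581 · 121 · 581 · 64 ≡ 628 (mod 703).
Since 628 ≠ 1, base 8 is a Fermat witness: 703 is composite.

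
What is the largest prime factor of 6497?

89

6497 = 73 · 89
89 is prime.
So 6497 = 73 · 89; the largest prime factor is 89.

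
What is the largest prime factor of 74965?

47

74965 = 5 · 14993
14993 = 11 · 1363
1363 = 29 · 47
47 is prime.
So 74965 = 5 · 11 · 29 · 47; the largest prime factor is 47.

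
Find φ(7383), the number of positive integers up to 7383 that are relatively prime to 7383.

Factor: 7383 = 3 · 23 · 107.
φ(7383) = (3−1) · (23−1) · (107−1) = 2 · 22 · 106 = 4664.

4664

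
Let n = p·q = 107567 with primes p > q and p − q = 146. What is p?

409

Since p = q + 146, we have 107567 = q(q + 146), so q² + 146q − 107567 = 0.
Discriminant: 146² + 4·107567 = 21316 + 430268 = 451584; √451584 = 672.
q = (−146 + 672)/2 = 263, and p = q + 146 = 409.
Check: 263 · 409 = 107567.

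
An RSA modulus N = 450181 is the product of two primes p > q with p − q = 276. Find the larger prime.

823

Since p = q + 276, we have 450181 = q(q + 276), so q² + 276q − 450181 = 0.
Discriminant: 276² + 4·450181 = 76176 + 1800724 = 1876900; √1876900 = 1370.
q = (−276 + 1370)/2 = 547, and p = q + 276 = 823.
Check: 547 · 823 = 450181.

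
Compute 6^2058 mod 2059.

6^1 ≡ 6 (mod 2059)
6^2 ≡ 6^2 = 36 ≡ 36 (mod 2059)
6^4 ≡ 36^2 = 1296 ≡ 1296 (mod 2059)
6^8 ≡ 1296^2 = 1679616 ≡ 1531 (mod 2059)
6^16 ≡ 1531^2 = 2343961 ≡ 819 (mod 2059)
6^32 ≡ 819^2 = 670761 ≡ 1586 (mod 2059)
6^64 ≡ 1586^2 = 2515396 ≡ 1357 (mod 2059)
6^128 ≡ 1357^2 = 1841449 ≡ 703 (mod 2059)
6^256 ≡ 703^2 = 494209 ≡ 49 (mod 2059)
6^512 ≡ 49^2 = 2401 ≡ 342 (mod 2059)
6^1024 ≡ 342^2 = 116964 ≡ 1660 (mod 2059)
6^2048 ≡ 1660^2 = 2755600 ≡ 658 (mod 2059)
2058 = 2048 + 8 + 2 in binary powers of 2.
So 6^2058 ≡ 658 · 1531 · 36 ≡ 1161 (mod 2059).
Since 1161 ≠ 1, base 6 is a Fermat witness: 2059 is composite.

1161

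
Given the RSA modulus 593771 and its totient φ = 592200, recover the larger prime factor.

φ(n) = (p−1)(q−1) = n − (p+q) + 1, so p + q = 593771 − 592200 + 1 = 1572.
p and q are the roots of t² − 1572t + 593771 = 0.
Discriminant: 1572² − 4·593771 = 2471184 − 2375084 = 96100; √96100 = 310.
q = (1572 − 310)/2 = 631, p = (1572 + 310)/2 = 941.
Check: 631 · 941 = 593771.

941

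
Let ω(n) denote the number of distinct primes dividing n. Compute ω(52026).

5

52026 = 2 · 26013
26013 = 3 · 8671
8671 = 13 · 667
667 = 23 · 29
52026 = 2 · 3 · 13 · 23 · 29, which has 5 distinct prime factors.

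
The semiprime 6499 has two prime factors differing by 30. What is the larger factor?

97

Since p = q + 30, we have 6499 = q(q + 30), so q² + 30q − 6499 = 0.
Discriminant: 30² + 4·6499 = 900 + 25996 = 26896; √26896 = 164.
q = (−30 + 164)/2 = 67, and p = q + 30 = 97.
Check: 67 · 97 = 6499.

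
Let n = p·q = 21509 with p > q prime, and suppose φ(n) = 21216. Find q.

137

φ(n) = (p−1)(q−1) = n − (p+q) + 1, so p + q = 21509 − 21216 + 1 = 294.
p and q are the roots of t² − 294t + 21509 = 0.
Discriminant: 294² − 4·21509 = 86436 − 86036 = 400; √400 = 20.
q = (294 − 20)/2 = 137, p = (294 + 20)/2 = 157.
Check: 137 · 157 = 21509.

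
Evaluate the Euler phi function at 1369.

Factor: 1369 = 37^2.
φ(1369) = 37^1·(37−1) = 1332.

1332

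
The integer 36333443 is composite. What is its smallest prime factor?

79

36333443 is odd.
Digit sum 29, not divisible by 3.
Ends in 3: not divisible by 5.
7: 36333443 = 7·5190491 + 6
11: 36333443 = 11·3303040 + 3
13: 36333443 = 13·2794880 + 3
17: 36333443 = 17·2137261 + 6
19: 36333443 = 19·1912286 + 9
23: 36333443 = 23·1579714 + 21
29: 36333443 = 29·1252877 + 10
31: 36333443 = 31·1172046 + 17
37: 36333443 = 37·981984 + 35
41: 36333443 = 41·886181 + 22
43: 36333443 = 43·844963 + 34
47: 36333443 = 47·773051 + 46
53: 36333443 = 53·685536 + 35
59: 36333443 = 59·615821 + 4
61: 36333443 = 61·595630 + 13
67: 36333443 = 67·542290 + 13
71: 36333443 = 71·511738 + 45
73: 36333443 = 73·497718 + 29
79: 36333443 = 79·459917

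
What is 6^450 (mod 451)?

6^1 ≡ 6 (mod 451)
6^2 ≡ 6^2 = 36 ≡ 36 (mod 451)
6^4 ≡ 36^2 = 1296 ≡ 394 (mod 451)
6^8 ≡ 394^2 = 155236 ≡ 92 (mod 451)
6^16 ≡ 92^2 = 8464 ≡ 346 (mod 451)
6^32 ≡ 346^2 = 119716 ≡ 201 (mod 451)
6^64 ≡ 201^2 = 40401 ≡ 262 (mod 451)
6^128 ≡ 262^2 = 68644 ≡ 92 (mod 451)
6^256 ≡ 92^2 = 8464 ≡ 346 (mod 451)
450 = 256 + 128 + 64 + 2 in binary powers of 2.
So 6^450 ≡ 346 · 92 · 262 · 36 ≡ 155 (mod 451).
Since 155 ≠ 1, base 6 is a Fermat witness: 451 is composite.

155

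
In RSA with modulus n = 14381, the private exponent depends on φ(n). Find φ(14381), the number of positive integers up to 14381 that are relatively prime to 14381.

Factor: 14381 = 73 · 197.
φ(14381) = (73−1) · (197−1) = 72 · 196 = 14112.

14112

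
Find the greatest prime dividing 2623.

61

2623 = 43 · 61
61 is prime.
So 2623 = 43 · 61; the largest prime factor is 61.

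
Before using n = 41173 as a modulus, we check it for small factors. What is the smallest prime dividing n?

11

41173 is odd.
Digit sum 16, not divisible by 3.
Ends in 3: not divisible by 5.
7: 41173 = 7·5881 + 6
11: 41173 = 11·3743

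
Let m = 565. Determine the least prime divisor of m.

565 is odd.
Digit sum 16, not divisible by 3.
Ends in 5: divisible by 5.

5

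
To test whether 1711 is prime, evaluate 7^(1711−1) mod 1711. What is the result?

194

7^1 ≡ 7 (mod 1711)
7^2 ≡ 7^2 = 49 ≡ 49 (mod 1711)
7^4 ≡ 49^2 = 2401 ≡ 690 (mod 1711)
7^8 ≡ 690^2 = 476100 ≡ 442 (mod 1711)
7^16 ≡ 442^2 = 195364 ≡ 310 (mod 1711)
7^32 ≡ 310^2 = 96100 ≡ 284 (mod 1711)
7^64 ≡ 284^2 = 80656 ≡ 239 (mod 1711)
7^128 ≡ 239^2 = 57121 ≡ 658 (mod 1711)
7^256 ≡ 658^2 = 432964 ≡ 81 (mod 1711)
7^512 ≡ 81^2 = 6561 ≡ 1428 (mod 1711)
7^1024 ≡ 1428^2 = 2039184 ≡ 1383 (mod 1711)
1710 = 1024 + 512 + 128 + 32 + 8 + 4 + 2 in binary powers of 2.
So 7^1710 ≡ 1383 · 1428 · 658 · 284 · 442 · 690 · 49 ≡ 194 (mod 1711).
Since 194 ≠ 1, base 7 is a Fermat witness: 1711 is composite.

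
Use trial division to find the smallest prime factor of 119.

7

119 is odd.
Digit sum 11, not divisible by 3.
Ends in 9: not divisible by 5.
7: 119 = 7·17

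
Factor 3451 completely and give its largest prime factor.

29

3451 = 7 · 493
493 = 17 · 29
29 is prime.
So 3451 = 7 · 17 · 29; the largest prime factor is 29.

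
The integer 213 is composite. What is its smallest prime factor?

213 is odd.
Digit sum 6, divisible by 3.

3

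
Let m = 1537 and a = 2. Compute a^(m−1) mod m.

2^1 ≡ 2 (mod 1537)
2^2 ≡ 2^2 = 4 ≡ 4 (mod 1537)
2^4 ≡ 4^2 = 16 ≡ 16 (mod 1537)
2^8 ≡ 16^2 = 256 ≡ 256 (mod 1537)
2^16 ≡ 256^2 = 65536 ≡ 982 (mod 1537)
2^32 ≡ 982^2 = 964324 ≡ 625 (mod 1537)
2^64 ≡ 625^2 = 390625 ≡ 227 (mod 1537)
2^128 ≡ 227^2 = 51529 ≡ 808 (mod 1537)
2^256 ≡ 808^2 = 652864 ≡ 1176 (mod 1537)
2^512 ≡ 1176^2 = 1382976 ≡ 1213 (mod 1537)
2^1024 ≡ 1213^2 = 1471369 ≡ 460 (mod 1537)
1536 = 1024 + 512 in binary powers of 2.
So 2^1536 ≡ 460 · 1213 ≡ 49 (mod 1537).
Since 49 ≠ 1, base 2 is a Fermat witness: 1537 is composite.

49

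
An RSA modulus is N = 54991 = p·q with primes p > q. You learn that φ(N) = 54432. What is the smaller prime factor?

φ(n) = (p−1)(q−1) = n − (p+q) + 1, so p + q = 54991 − 54432 + 1 = 560.
p and q are the roots of t² − 560t + 54991 = 0.
Discriminant: 560² − 4·54991 = 313600 − 219964 = 93636; √93636 = 306.
q = (560 − 306)/2 = 127, p = (560 + 306)/2 = 433.
Check: 127 · 433 = 54991.

127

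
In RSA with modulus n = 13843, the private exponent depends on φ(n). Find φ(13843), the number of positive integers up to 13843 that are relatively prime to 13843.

Factor: 13843 = 109 · 127.
φ(13843) = (109−1) · (127−1) = 108 · 126 = 13608.

13608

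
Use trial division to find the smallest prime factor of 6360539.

83

6360539 is odd.
Digit sum 32, not divisible by 3.
Ends in 9: not divisible by 5.
7: 6360539 = 7·908648 + 3
11: 6360539 = 11·578230 + 9
13: 6360539 = 13·489272 + 3
17: 6360539 = 17·374149 + 6
19: 6360539 = 19·334765 + 4
23: 6360539 = 23·276545 + 4
29: 6360539 = 29·219328 + 27
31: 6360539 = 31·205178 + 21
37: 6360539 = 37·171906 + 17
41: 6360539 = 41·155135 + 4
43: 6360539 = 43·147919 + 22
47: 6360539 = 47·135330 + 29
53: 6360539 = 53·120010 + 9
59: 6360539 = 59·107805 + 44
61: 6360539 = 61·104271 + 8
67: 6360539 = 67·94933 + 28
71: 6360539 = 71·89585 + 4
73: 6360539 = 73·87130 + 49
79: 6360539 = 79·80513 + 12
83: 6360539 = 83·76633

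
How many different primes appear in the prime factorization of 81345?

81345 = 3 · 27115
27115 = 5 · 5423
5423 = 11 · 493
493 = 17 · 29
81345 = 3 · 5 · 11 · 17 · 29, which has 5 distinct prime factors.

5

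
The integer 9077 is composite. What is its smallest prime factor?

9077 is odd.
Digit sum 23, not divisible by 3.
Ends in 7: not divisible by 5.
7: 9077 = 7·1296 + 5
11: 9077 = 11·825 + 2
13: 9077 = 13·698 + 3
17: 9077 = 17·533 + 16
19: 9077 = 19·477 + 14
23: 9077 = 23·394 + 15
29: 9077 = 29·313

29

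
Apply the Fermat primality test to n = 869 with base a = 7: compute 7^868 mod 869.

7^1 ≡ 7 (mod 869)
7^2 ≡ 7^2 = 49 ≡ 49 (mod 869)
7^4 ≡ 49^2 = 2401 ≡ 663 (mod 869)
7^8 ≡ 663^2 = 439569 ≡ 724 (mod 869)
7^16 ≡ 724^2 = 524176 ≡ 169 (mod 869)
7^32 ≡ 169^2 = 28561 ≡ 753 (mod 869)
7^64 ≡ 753^2 = 567009 ≡ 421 (mod 869)
7^128 ≡ 421^2 = 177241 ≡ 834 (mod 869)
7^256 ≡ 834^2 = 695556 ≡ 356 (mod 869)
7^512 ≡ 356^2 = 126736 ≡ 731 (mod 869)
868 = 512 + 256 + 64 + 32 + 4 in binary powers of 2.
So 7^868 ≡ 731 · 356 · 421 · 753 · 663 ≡ 163 (mod 869).
Since 163 ≠ 1, base 7 is a Fermat witness: 869 is composite.

163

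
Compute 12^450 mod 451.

419

12^1 ≡ 12 (mod 451)
12^2 ≡ 12^2 = 144 ≡ 144 (mod 451)
12^4 ≡ 144^2 = 20736 ≡ 441 (mod 451)
12^8 ≡ 441^2 = 194481 ≡ 100 (mod 451)
12^16 ≡ 100^2 = 10000 ≡ 78 (mod 451)
12^32 ≡ 78^2 = 6084 ≡ 221 (mod 451)
12^64 ≡ 221^2 = 48841 ≡ 133 (mod 451)
12^128 ≡ 133^2 = 17689 ≡ 100 (mod 451)
12^256 ≡ 100^2 = 10000 ≡ 78 (mod 451)
450 = 256 + 128 + 64 + 2 in binary powers of 2.
So 12^450 ≡ 78 · 100 · 133 · 144 ≡ 419 (mod 451).
Since 419 ≠ 1, base 12 is a Fermat witness: 451 is composite.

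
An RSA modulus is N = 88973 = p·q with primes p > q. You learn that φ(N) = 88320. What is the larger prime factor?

461

φ(n) = (p−1)(q−1) = n − (p+q) + 1, so p + q = 88973 − 88320 + 1 = 654.
p and q are the roots of t² − 654t + 88973 = 0.
Discriminant: 654² − 4·88973 = 427716 − 355892 = 71824; √71824 = 268.
q = (654 − 268)/2 = 193, p = (654 + 268)/2 = 461.
Check: 193 · 461 = 88973.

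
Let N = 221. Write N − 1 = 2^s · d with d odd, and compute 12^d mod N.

221 − 1 = 220 = 2^2 · 55, so d = 55.
12^1 ≡ 12 (mod 221)
12^2 ≡ 12^2 = 144 ≡ 144 (mod 221)
12^4 ≡ 144^2 = 20736 ≡ 183 (mod 221)
12^8 ≡ 183^2 = 33489 ≡ 118 (mod 221)
12^16 ≡ 118^2 = 13924 ≡ 1 (mod 221)
12^32 ≡ 1^2 = 1 ≡ 1 (mod 221)
55 = 32 + 16 + 4 + 2 + 1 in binary powers of 2.
So 12^55 ≡ 1 · 1 · 183 · 144 · 12 ≡ 194 (mod 221).
Squaring chain: 194 → 66; never reaches −1, so base 12 is a Miller–Rabin witness that 221 is composite.

194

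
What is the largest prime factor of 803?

803 = 11 · 73
73 is prime.
So 803 = 11 · 73; the largest prime factor is 73.

73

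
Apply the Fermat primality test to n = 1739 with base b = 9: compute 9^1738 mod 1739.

9^1 ≡ 9 (mod 1739)
9^2 ≡ 9^2 = 81 ≡ 81 (mod 1739)
9^4 ≡ 81^2 = 6561 ≡ 1344 (mod 1739)
9^8 ≡ 1344^2 = 1806336 ≡ 1254 (mod 1739)
9^16 ≡ 1254^2 = 1572516 ≡ 460 (mod 1739)
9^32 ≡ 460^2 = 211600 ≡ 1181 (mod 1739)
9^64 ≡ 1181^2 = 1394761 ≡ 83 (mod 1739)
9^128 ≡ 83^2 = 6889 ≡ 1672 (mod 1739)
9^256 ≡ 1672^2 = 2795584 ≡ 1011 (mod 1739)
9^512 ≡ 1011^2 = 1022121 ≡ 1328 (mod 1739)
9^1024 ≡ 1328^2 = 1763584 ≡ 238 (mod 1739)
1738 = 1024 + 512 + 128 + 64 + 8 + 2 in binary powers of 2.
So 9^1738 ≡ 238 · 1328 · 1672 · 83 · 1254 · 81 ≡ 638 (mod 1739).
Since 638 ≠ 1, base 9 is a Fermat witness: 1739 is composite.

638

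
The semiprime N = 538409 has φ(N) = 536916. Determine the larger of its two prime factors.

φ(n) = (p−1)(q−1) = n − (p+q) + 1, so p + q = 538409 − 536916 + 1 = 1494.
p and q are the roots of t² − 1494t + 538409 = 0.
Discriminant: 1494² − 4·538409 = 2232036 − 2153636 = 78400; √78400 = 280.
q = (1494 − 280)/2 = 607, p = (1494 + 280)/2 = 887.
Check: 607 · 887 = 538409.

887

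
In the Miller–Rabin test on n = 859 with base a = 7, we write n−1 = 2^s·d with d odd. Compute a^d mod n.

1

859 − 1 = 858 = 2^1 · 429, so d = 429.
7^1 ≡ 7 (mod 859)
7^2 ≡ 7^2 = 49 ≡ 49 (mod 859)
7^4 ≡ 49^2 = 2401 ≡ 683 (mod 859)
7^8 ≡ 683^2 = 466489 ≡ 52 (mod 859)
7^16 ≡ 52^2 = 2704 ≡ 127 (mod 859)
7^32 ≡ 127^2 = 16129 ≡ 667 (mod 859)
7^64 ≡ 667^2 = 444889 ≡ 786 (mod 859)
7^128 ≡ 786^2 = 617796 ≡ 175 (mod 859)
7^256 ≡ 175^2 = 30625 ≡ 560 (mod 859)
429 = 256 + 128 + 32 + 8 + 4 + 1 in binary powers of 2.
So 7^429 ≡ 560 · 175 · 667 · 52 · 683 · 7 ≡ 1 (mod 859).
Since 7^d ≡ 1 (mod 859), base 7 does not prove 859 composite.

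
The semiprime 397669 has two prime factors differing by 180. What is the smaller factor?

Since p = q + 180, we have 397669 = q(q + 180), so q² + 180q − 397669 = 0.
Discriminant: 180² + 4·397669 = 32400 + 1590676 = 1623076; √1623076 = 1274.
q = (−180 + 1274)/2 = 547, and p = q + 180 = 727.
Check: 547 · 727 = 397669.

547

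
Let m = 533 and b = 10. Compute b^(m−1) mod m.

510

10^1 ≡ 10 (mod 533)
10^2 ≡ 10^2 = 100 ≡ 100 (mod 533)
10^4 ≡ 100^2 = 10000 ≡ 406 (mod 533)
10^8 ≡ 406^2 = 164836 ≡ 139 (mod 533)
10^16 ≡ 139^2 = 19321 ≡ 133 (mod 533)
10^32 ≡ 133^2 = 17689 ≡ 100 (mod 533)
10^64 ≡ 100^2 = 10000 ≡ 406 (mod 533)
10^128 ≡ 406^2 = 164836 ≡ 139 (mod 533)
10^256 ≡ 139^2 = 19321 ≡ 133 (mod 533)
10^512 ≡ 133^2 = 17689 ≡ 100 (mod 533)
532 = 512 + 16 + 4 in binary powers of 2.
So 10^532 ≡ 100 · 133 · 406 ≡ 510 (mod 533).
Since 510 ≠ 1, base 10 is a Fermat witness: 533 is composite.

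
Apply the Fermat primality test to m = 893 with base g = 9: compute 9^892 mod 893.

788

9^1 ≡ 9 (mod 893)
9^2 ≡ 9^2 = 81 ≡ 81 (mod 893)
9^4 ≡ 81^2 = 6561 ≡ 310 (mod 893)
9^8 ≡ 310^2 = 96100 ≡ 549 (mod 893)
9^16 ≡ 549^2 = 301401 ≡ 460 (mod 893)
9^32 ≡ 460^2 = 211600 ≡ 852 (mod 893)
9^64 ≡ 852^2 = 725904 ≡ 788 (mod 893)
9^128 ≡ 788^2 = 620944 ≡ 309 (mod 893)
9^256 ≡ 309^2 = 95481 ≡ 823 (mod 893)
9^512 ≡ 823^2 = 677329 ≡ 435 (mod 893)
892 = 512 + 256 + 64 + 32 + 16 + 8 + 4 in binary powers of 2.
So 9^892 ≡ 435 · 823 · 788 · 852 · 460 · 549 · 310 ≡ 788 (mod 893).
Since 788 ≠ 1, base 9 is a Fermat witness: 893 is composite.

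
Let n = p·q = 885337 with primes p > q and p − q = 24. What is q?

929

Since p = q + 24, we have 885337 = q(q + 24), so q² + 24q − 885337 = 0.
Discriminant: 24² + 4·885337 = 576 + 3541348 = 3541924; √3541924 = 1882.
q = (−24 + 1882)/2 = 929, and p = q + 24 = 953.
Check: 929 · 953 = 885337.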